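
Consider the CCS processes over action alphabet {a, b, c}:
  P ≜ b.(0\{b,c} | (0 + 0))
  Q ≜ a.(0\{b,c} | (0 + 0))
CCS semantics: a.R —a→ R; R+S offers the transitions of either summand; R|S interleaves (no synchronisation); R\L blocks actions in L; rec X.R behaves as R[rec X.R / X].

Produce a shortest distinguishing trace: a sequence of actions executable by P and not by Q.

LTS(P): 2 reachable states
  m0 = b.(0\{b,c} | (0 + 0)) :: -b-> m1
  m1 = 0\{b,c} | (0 + 0) :: deadlocked
LTS(Q): 2 reachable states
  n0 = a.(0\{b,c} | (0 + 0)) :: -a-> n1
  n1 = 0\{b,c} | (0 + 0) :: deadlocked
Run σ = ⟨b⟩ on P: start {m0}
  [1] b ⇒ {m1}
  ✓ P
Run σ = ⟨b⟩ on Q: start {n0}
  [1] b ⇒ no successor for Q

b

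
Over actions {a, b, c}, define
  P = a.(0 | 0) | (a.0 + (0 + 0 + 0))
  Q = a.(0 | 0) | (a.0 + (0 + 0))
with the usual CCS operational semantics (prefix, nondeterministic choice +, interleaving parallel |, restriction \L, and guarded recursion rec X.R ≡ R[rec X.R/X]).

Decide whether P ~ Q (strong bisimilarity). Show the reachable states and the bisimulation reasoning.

P's transition system — 4 states:
  s0 = a.(0 | 0) | (a.0 + (0 + 0 + 0)) → -a-> s1, -a-> s2
  s1 = 0 | 0 | (a.0 + (0 + 0 + 0)) → -a-> s3
  s2 = a.(0 | 0) | 0 → -a-> s3
  s3 = 0 | 0 | 0 → deadlocked
Q's transition system — 4 states:
  t0 = a.(0 | 0) | (a.0 + (0 + 0)) → -a-> t1, -a-> t2
  t1 = 0 | 0 | (a.0 + (0 + 0)) → -a-> t3
  t2 = a.(0 | 0) | 0 → -a-> t3
  t3 = 0 | 0 | 0 → deadlocked
Bisimilarity quotient blocks:
  B0 = {s0, t0}
  B1 = {s1, s2, t1, t2}
  B2 = {s3, t3}
s0 ∈ B0, t0 ∈ B0 → same block

YES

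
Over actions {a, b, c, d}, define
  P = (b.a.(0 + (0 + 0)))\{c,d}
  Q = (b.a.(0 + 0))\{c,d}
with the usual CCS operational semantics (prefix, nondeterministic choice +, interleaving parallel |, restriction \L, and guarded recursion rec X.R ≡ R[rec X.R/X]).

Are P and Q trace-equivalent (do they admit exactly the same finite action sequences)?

LTS(P): 3 reachable states
  u0 = (b.a.(0 + (0 + 0)))\{c,d} :: =b=> u1
  u1 = (a.(0 + (0 + 0)))\{c,d} :: =a=> u2
  u2 = (0 + (0 + 0))\{c,d} :: deadlocked
LTS(Q): 3 reachable states
  v0 = (b.a.(0 + 0))\{c,d} :: =b=> v1
  v1 = (a.(0 + 0))\{c,d} :: =a=> v2
  v2 = (0 + 0)\{c,d} :: deadlocked
Coarsest stable partition (strong bisimilarity classes):
  B0 = {u0, v0}
  B1 = {u1, v1}
  B2 = {u2, v2}
u0 ∈ B0, v0 ∈ B0 → same block
Bisimilar ⇒ trace-equivalent.

YES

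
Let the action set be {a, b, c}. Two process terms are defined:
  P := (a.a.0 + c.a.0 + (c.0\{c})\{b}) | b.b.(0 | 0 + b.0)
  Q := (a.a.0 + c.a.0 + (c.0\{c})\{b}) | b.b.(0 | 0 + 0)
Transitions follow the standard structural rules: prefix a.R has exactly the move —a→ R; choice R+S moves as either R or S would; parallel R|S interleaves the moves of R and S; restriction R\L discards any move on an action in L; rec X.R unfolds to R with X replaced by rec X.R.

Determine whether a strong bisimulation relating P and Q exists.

LTS(P): 16 reachable states
  p0 = (a.a.0 + c.a.0 + (c.0\{c})\{b}) | b.b.(0 | 0 + b.0) :: -a-> p1, -b-> p2, -c-> p1, -c-> p3
  p1 = a.0 | b.b.(0 | 0 + b.0) :: -a-> p4, -b-> p5
  p2 = (a.a.0 + c.a.0 + (c.0\{c})\{b}) | b.(0 | 0 + b.0) :: -a-> p5, -b-> p6, -c-> p5, -c-> p7
  p3 = 0\{c}\{b} | b.b.(0 | 0 + b.0) :: -b-> p7
  p4 = 0 | b.b.(0 | 0 + b.0) :: -b-> p8
  p5 = a.0 | b.(0 | 0 + b.0) :: -a-> p8, -b-> p9
  p6 = (a.a.0 + c.a.0 + (c.0\{c})\{b}) | (0 | 0 + b.0) :: -a-> p9, -b-> p10, -c-> p11, -c-> p9
  p7 = 0\{c}\{b} | b.(0 | 0 + b.0) :: -b-> p11
  p8 = 0 | b.(0 | 0 + b.0) :: -b-> p12
  p9 = a.0 | (0 | 0 + b.0) :: -a-> p12, -b-> p13
  p10 = (a.a.0 + c.a.0 + (c.0\{c})\{b}) | 0 :: -a-> p13, -c-> p13, -c-> p14
  p11 = 0\{c}\{b} | (0 | 0 + b.0) :: -b-> p14
  p12 = 0 | (0 | 0 + b.0) :: -b-> p15
  p13 = a.0 | 0 :: -a-> p15
  p14 = 0\{c}\{b} | 0 :: (no moves)
  p15 = 0 | 0 :: (no moves)
LTS(Q): 12 reachable states
  q0 = (a.a.0 + c.a.0 + (c.0\{c})\{b}) | b.b.(0 | 0 + 0) :: -a-> q1, -b-> q2, -c-> q1, -c-> q3
  q1 = a.0 | b.b.(0 | 0 + 0) :: -a-> q4, -b-> q5
  q2 = (a.a.0 + c.a.0 + (c.0\{c})\{b}) | b.(0 | 0 + 0) :: -a-> q5, -b-> q6, -c-> q5, -c-> q7
  q3 = 0\{c}\{b} | b.b.(0 | 0 + 0) :: -b-> q7
  q4 = 0 | b.b.(0 | 0 + 0) :: -b-> q8
  q5 = a.0 | b.(0 | 0 + 0) :: -a-> q8, -b-> q9
  q6 = (a.a.0 + c.a.0 + (c.0\{c})\{b}) | (0 | 0 + 0) :: -a-> q9, -c-> q10, -c-> q9
  q7 = 0\{c}\{b} | b.(0 | 0 + 0) :: -b-> q10
  q8 = 0 | b.(0 | 0 + 0) :: -b-> q11
  q9 = a.0 | (0 | 0 + 0) :: -a-> q11
  q10 = 0\{c}\{b} | (0 | 0 + 0) :: (no moves)
  q11 = 0 | (0 | 0 + 0) :: (no moves)
Coarsest stable partition (strong bisimilarity classes):
  B0 = {p0}
  B1 = {p2, q0}
  B2 = {p7, p8, q3, q4}
  B3 = {p11, p12, q7, q8}
  B4 = {p14, p15, q10, q11}
  B5 = {p5, q1}
  B6 = {p9, q5}
  B7 = {p13, q9}
  B8 = {p6, q2}
  B9 = {p10, q6}
  B10 = {p1}
  B11 = {p3, p4}
p0 ∈ B0, q0 ∈ B1 → different blocks

P ≁ Q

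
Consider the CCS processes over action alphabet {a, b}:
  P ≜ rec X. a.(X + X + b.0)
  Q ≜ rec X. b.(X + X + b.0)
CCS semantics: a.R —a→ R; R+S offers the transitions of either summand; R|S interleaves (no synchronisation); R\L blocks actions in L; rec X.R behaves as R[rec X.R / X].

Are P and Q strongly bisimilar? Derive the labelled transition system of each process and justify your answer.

P ≁ Q

LTS(P): 3 reachable states
  m0 = rec X. a.(X + X + b.0) ⊢ --a--▸ m1
  m1 = (rec X. a.(X + X + b.0)) + (rec X. a.(X + X + b.0)) + b.0 ⊢ --a--▸ m1, --b--▸ m2
  m2 = 0 ⊢ deadlocked
LTS(Q): 3 reachable states
  n0 = rec X. b.(X + X + b.0) ⊢ --b--▸ n1
  n1 = (rec X. b.(X + X + b.0)) + (rec X. b.(X + X + b.0)) + b.0 ⊢ --b--▸ n1, --b--▸ n2
  n2 = 0 ⊢ deadlocked
Bisimilarity quotient blocks:
  B0 = {m0}
  B1 = {m1}
  B2 = {m2, n2}
  B3 = {n0}
  B4 = {n1}
m0 ∈ B0, n0 ∈ B3 → different blocks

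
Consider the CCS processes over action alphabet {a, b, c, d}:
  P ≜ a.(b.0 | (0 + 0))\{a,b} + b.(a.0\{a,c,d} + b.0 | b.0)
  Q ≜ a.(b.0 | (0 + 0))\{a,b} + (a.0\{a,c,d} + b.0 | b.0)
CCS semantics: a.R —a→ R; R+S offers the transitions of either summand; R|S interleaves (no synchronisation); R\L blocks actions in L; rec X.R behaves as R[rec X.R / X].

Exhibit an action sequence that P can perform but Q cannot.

Reachable graph of P (7 states):
  u0 = a.(b.0 | (0 + 0))\{a,b} + b.(a.0\{a,c,d} + b.0 | b.0) has moves —a→ u1, —b→ u2
  u1 = (b.0 | (0 + 0))\{a,b} has moves stopped
  u2 = a.0\{a,c,d} + b.0 | b.0 has moves —a→ u3, —b→ u4, —b→ u5
  u3 = 0\{a,c,d} has moves stopped
  u4 = 0 | b.0 has moves —b→ u6
  u5 = b.0 | 0 has moves —b→ u6
  u6 = 0 | 0 has moves stopped
Reachable graph of Q (6 states):
  v0 = a.(b.0 | (0 + 0))\{a,b} + (a.0\{a,c,d} + b.0 | b.0) has moves —a→ v1, —a→ v2, —b→ v3, —b→ v4
  v1 = (b.0 | (0 + 0))\{a,b} has moves stopped
  v2 = 0\{a,c,d} has moves stopped
  v3 = 0 | b.0 has moves —b→ v5
  v4 = b.0 | 0 has moves —b→ v5
  v5 = 0 | 0 has moves stopped
Run σ = ⟨ba⟩ on P: start {u0}
  [1] b ⇒ {u2}
  [2] a ⇒ {u3}
  ✓ P
Run σ = ⟨ba⟩ on Q: start {v0}
  [1] b ⇒ {v3, v4}
  [2] a ⇒ ∅ (Q stuck)

ba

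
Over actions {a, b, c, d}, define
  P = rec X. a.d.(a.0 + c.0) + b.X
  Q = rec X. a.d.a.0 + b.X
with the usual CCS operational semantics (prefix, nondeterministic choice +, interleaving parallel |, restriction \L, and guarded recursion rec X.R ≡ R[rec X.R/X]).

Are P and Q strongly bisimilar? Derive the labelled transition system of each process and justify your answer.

not bisimilar

P's transition system — 4 states:
  u0 = rec X. a.d.(a.0 + c.0) + b.X → --a--▸ u1, --b--▸ u0
  u1 = d.(a.0 + c.0) → --d--▸ u2
  u2 = a.0 + c.0 → --a--▸ u3, --c--▸ u3
  u3 = 0 → ·
Q's transition system — 4 states:
  v0 = rec X. a.d.a.0 + b.X → --a--▸ v1, --b--▸ v0
  v1 = d.a.0 → --d--▸ v2
  v2 = a.0 → --a--▸ v3
  v3 = 0 → ·
Bisimilarity quotient blocks:
  B0 = {u0}
  B1 = {u1}
  B2 = {u2}
  B3 = {u3, v3}
  B4 = {v0}
  B5 = {v1}
  B6 = {v2}
u0 ∈ B0, v0 ∈ B4 → different blocks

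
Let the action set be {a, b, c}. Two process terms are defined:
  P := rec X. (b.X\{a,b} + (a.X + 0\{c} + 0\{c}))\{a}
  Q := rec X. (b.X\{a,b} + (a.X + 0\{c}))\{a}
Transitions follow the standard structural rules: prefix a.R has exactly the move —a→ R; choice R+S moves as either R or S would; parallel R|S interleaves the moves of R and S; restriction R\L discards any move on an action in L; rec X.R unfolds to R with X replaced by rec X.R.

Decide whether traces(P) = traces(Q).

trace-equivalent

Reachable graph of P (2 states):
  m0 = rec X. (b.X\{a,b} + (a.X + 0\{c} + 0\{c}))\{a} | -b-> m1
  m1 = (rec X. (b.X\{a,b} + (a.X + 0\{c} + 0\{c}))\{a})\{a,b}\{a} | (no moves)
Reachable graph of Q (2 states):
  n0 = rec X. (b.X\{a,b} + (a.X + 0\{c}))\{a} | -b-> n1
  n1 = (rec X. (b.X\{a,b} + (a.X + 0\{c}))\{a})\{a,b}\{a} | (no moves)
Coarsest stable partition (strong bisimilarity classes):
  B0 = {m0, n0}
  B1 = {m1, n1}
m0 ∈ B0, n0 ∈ B0 → same block
Bisimilar ⇒ trace-equivalent.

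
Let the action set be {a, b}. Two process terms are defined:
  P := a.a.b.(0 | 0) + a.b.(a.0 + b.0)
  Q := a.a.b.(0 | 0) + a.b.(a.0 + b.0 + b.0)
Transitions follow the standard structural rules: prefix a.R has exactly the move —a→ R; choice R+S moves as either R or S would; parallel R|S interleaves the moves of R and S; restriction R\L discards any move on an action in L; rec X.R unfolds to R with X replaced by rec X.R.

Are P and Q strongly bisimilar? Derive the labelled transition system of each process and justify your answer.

bisimilar

LTS(P): 7 reachable states
  s0 = a.a.b.(0 | 0) + a.b.(a.0 + b.0) → —a→ s1, —a→ s2
  s1 = a.b.(0 | 0) → —a→ s3
  s2 = b.(a.0 + b.0) → —b→ s4
  s3 = b.(0 | 0) → —b→ s5
  s4 = a.0 + b.0 → —a→ s6, —b→ s6
  s5 = 0 | 0 → stopped
  s6 = 0 → stopped
LTS(Q): 7 reachable states
  t0 = a.a.b.(0 | 0) + a.b.(a.0 + b.0 + b.0) → —a→ t1, —a→ t2
  t1 = a.b.(0 | 0) → —a→ t3
  t2 = b.(a.0 + b.0 + b.0) → —b→ t4
  t3 = b.(0 | 0) → —b→ t5
  t4 = a.0 + b.0 + b.0 → —a→ t6, —b→ t6
  t5 = 0 | 0 → stopped
  t6 = 0 → stopped
Partition-refinement fixed point:
  B0 = {s0, t0}
  B1 = {s1, t1}
  B2 = {s3, t3}
  B3 = {s5, s6, t5, t6}
  B4 = {s2, t2}
  B5 = {s4, t4}
s0 ∈ B0, t0 ∈ B0 → same block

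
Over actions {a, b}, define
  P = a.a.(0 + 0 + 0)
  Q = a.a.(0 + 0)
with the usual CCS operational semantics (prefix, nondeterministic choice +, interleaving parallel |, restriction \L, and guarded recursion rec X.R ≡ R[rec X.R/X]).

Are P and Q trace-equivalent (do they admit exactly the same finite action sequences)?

YES

LTS(P): 3 reachable states
  m0 = a.a.(0 + 0 + 0) → --a--▸ m1
  m1 = a.(0 + 0 + 0) → --a--▸ m2
  m2 = 0 + 0 + 0 → deadlocked
LTS(Q): 3 reachable states
  n0 = a.a.(0 + 0) → --a--▸ n1
  n1 = a.(0 + 0) → --a--▸ n2
  n2 = 0 + 0 → deadlocked
Partition-refinement fixed point:
  B0 = {m0, n0}
  B1 = {m1, n1}
  B2 = {m2, n2}
m0 ∈ B0, n0 ∈ B0 → same block
Bisimilar ⇒ trace-equivalent.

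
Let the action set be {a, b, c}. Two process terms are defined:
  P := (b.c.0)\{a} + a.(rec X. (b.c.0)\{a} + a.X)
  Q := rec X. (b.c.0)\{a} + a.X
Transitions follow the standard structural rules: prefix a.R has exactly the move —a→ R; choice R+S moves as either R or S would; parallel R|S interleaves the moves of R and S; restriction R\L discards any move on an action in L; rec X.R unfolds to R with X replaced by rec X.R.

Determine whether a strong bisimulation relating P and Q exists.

P ~ Q

P's transition system — 4 states:
  u0 = (b.c.0)\{a} + a.(rec X. (b.c.0)\{a} + a.X) | ··a··> u1, ··b··> u2
  u1 = rec X. (b.c.0)\{a} + a.X | ··a··> u1, ··b··> u2
  u2 = (c.0)\{a} | ··c··> u3
  u3 = 0\{a} | ∅
Q's transition system — 3 states:
  v0 = rec X. (b.c.0)\{a} + a.X | ··a··> v0, ··b··> v1
  v1 = (c.0)\{a} | ··c··> v2
  v2 = 0\{a} | ∅
Partition-refinement fixed point:
  B0 = {u0, u1, v0}
  B1 = {u2, v1}
  B2 = {u3, v2}
u0 ∈ B0, v0 ∈ B0 → same block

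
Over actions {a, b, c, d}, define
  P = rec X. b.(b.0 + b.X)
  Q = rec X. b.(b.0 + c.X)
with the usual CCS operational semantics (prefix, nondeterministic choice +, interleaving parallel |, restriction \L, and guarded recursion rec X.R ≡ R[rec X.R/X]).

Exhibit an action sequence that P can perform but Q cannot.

Reachable graph of P (3 states):
  p0 = rec X. b.(b.0 + b.X) → =b=> p1
  p1 = b.0 + b.(rec X. b.(b.0 + b.X)) → =b=> p0, =b=> p2
  p2 = 0 → ·
Reachable graph of Q (3 states):
  q0 = rec X. b.(b.0 + c.X) → =b=> q1
  q1 = b.0 + c.(rec X. b.(b.0 + c.X)) → =b=> q2, =c=> q0
  q2 = 0 → ·
Trace ⟨bbb⟩ through P, begin at {p0}:
  [1] b ⇒ {p1}
  [2] b ⇒ {p0, p2}
  [3] b ⇒ {p1}
  ✓ P
Trace ⟨bbb⟩ through Q, begin at {q0}:
  [1] b ⇒ {q1}
  [2] b ⇒ {q2}
  [3] b ⇒ ∅ (Q stuck)

bbb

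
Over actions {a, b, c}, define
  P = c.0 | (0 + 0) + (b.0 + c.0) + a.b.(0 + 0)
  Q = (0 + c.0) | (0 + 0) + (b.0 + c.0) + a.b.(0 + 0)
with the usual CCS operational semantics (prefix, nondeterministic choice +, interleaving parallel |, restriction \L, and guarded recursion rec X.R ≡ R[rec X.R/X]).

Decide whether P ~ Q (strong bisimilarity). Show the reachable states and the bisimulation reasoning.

Reachable graph of P (5 states):
  u0 = c.0 | (0 + 0) + (b.0 + c.0) + a.b.(0 + 0) | --a--▸ u1, --b--▸ u2, --c--▸ u2, --c--▸ u3
  u1 = b.(0 + 0) | --b--▸ u4
  u2 = 0 | ·
  u3 = 0 | (0 + 0) | ·
  u4 = 0 + 0 | ·
Reachable graph of Q (5 states):
  v0 = (0 + c.0) | (0 + 0) + (b.0 + c.0) + a.b.(0 + 0) | --a--▸ v1, --b--▸ v2, --c--▸ v2, --c--▸ v3
  v1 = b.(0 + 0) | --b--▸ v4
  v2 = 0 | ·
  v3 = 0 | (0 + 0) | ·
  v4 = 0 + 0 | ·
Partition-refinement fixed point:
  B0 = {u0, v0}
  B1 = {u2, u3, u4, v2, v3, v4}
  B2 = {u1, v1}
u0 ∈ B0, v0 ∈ B0 → same block

P ~ Q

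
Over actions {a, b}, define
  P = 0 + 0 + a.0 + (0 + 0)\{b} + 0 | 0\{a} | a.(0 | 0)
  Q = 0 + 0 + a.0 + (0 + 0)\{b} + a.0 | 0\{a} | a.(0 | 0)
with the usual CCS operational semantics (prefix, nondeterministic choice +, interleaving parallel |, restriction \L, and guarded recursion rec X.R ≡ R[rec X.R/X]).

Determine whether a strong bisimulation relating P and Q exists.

NO

P's transition system — 3 states:
  p0 = 0 + 0 + a.0 + (0 + 0)\{b} + 0 | 0\{a} | a.(0 | 0) | --a--▸ p1, --a--▸ p2
  p1 = 0 | (no moves)
  p2 = 0 | 0\{a} | (0 | 0) | (no moves)
Q's transition system — 5 states:
  q0 = 0 + 0 + a.0 + (0 + 0)\{b} + a.0 | 0\{a} | a.(0 | 0) | --a--▸ q1, --a--▸ q2, --a--▸ q3
  q1 = 0 | (no moves)
  q2 = 0 | 0\{a} | a.(0 | 0) | --a--▸ q4
  q3 = a.0 | 0\{a} | (0 | 0) | --a--▸ q4
  q4 = 0 | 0\{a} | (0 | 0) | (no moves)
Bisimilarity quotient blocks:
  B0 = {p0, q2, q3}
  B1 = {p1, p2, q1, q4}
  B2 = {q0}
p0 ∈ B0, q0 ∈ B2 → different blocks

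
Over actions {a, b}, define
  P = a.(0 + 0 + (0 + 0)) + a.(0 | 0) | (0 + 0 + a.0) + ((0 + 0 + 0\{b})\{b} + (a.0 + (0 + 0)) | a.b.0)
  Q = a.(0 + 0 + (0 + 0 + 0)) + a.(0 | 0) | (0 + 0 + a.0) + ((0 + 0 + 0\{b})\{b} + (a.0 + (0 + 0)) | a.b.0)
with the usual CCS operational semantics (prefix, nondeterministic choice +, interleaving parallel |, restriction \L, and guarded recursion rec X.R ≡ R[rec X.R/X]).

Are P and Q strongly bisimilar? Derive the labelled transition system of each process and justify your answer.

P's transition system — 10 states:
  u0 = a.(0 + 0 + (0 + 0)) + a.(0 | 0) | (0 + 0 + a.0) + ((0 + 0 + 0\{b})\{b} + (a.0 + (0 + 0)) | a.b.0) → --a--▸ u1, --a--▸ u2, --a--▸ u3, --a--▸ u4, --a--▸ u5
  u1 = (a.0 + (0 + 0)) | b.0 → --a--▸ u6, --b--▸ u7
  u2 = 0 + 0 + (0 + 0) → deadlocked
  u3 = 0 | 0 | (0 + 0 + a.0) → --a--▸ u8
  u4 = 0 | a.b.0 → --a--▸ u6
  u5 = a.(0 | 0) | 0 → --a--▸ u8
  u6 = 0 | b.0 → --b--▸ u9
  u7 = (a.0 + (0 + 0)) | 0 → --a--▸ u9
  u8 = 0 | 0 | 0 → deadlocked
  u9 = 0 | 0 → deadlocked
Q's transition system — 10 states:
  v0 = a.(0 + 0 + (0 + 0 + 0)) + a.(0 | 0) | (0 + 0 + a.0) + ((0 + 0 + 0\{b})\{b} + (a.0 + (0 + 0)) | a.b.0) → --a--▸ v1, --a--▸ v2, --a--▸ v3, --a--▸ v4, --a--▸ v5
  v1 = (a.0 + (0 + 0)) | b.0 → --a--▸ v6, --b--▸ v7
  v2 = 0 + 0 + (0 + 0 + 0) → deadlocked
  v3 = 0 | 0 | (0 + 0 + a.0) → --a--▸ v8
  v4 = 0 | a.b.0 → --a--▸ v6
  v5 = a.(0 | 0) | 0 → --a--▸ v8
  v6 = 0 | b.0 → --b--▸ v9
  v7 = (a.0 + (0 + 0)) | 0 → --a--▸ v9
  v8 = 0 | 0 | 0 → deadlocked
  v9 = 0 | 0 → deadlocked
Coarsest stable partition (strong bisimilarity classes):
  B0 = {u0, v0}
  B1 = {u3, u5, u7, v3, v5, v7}
  B2 = {u2, u8, u9, v2, v8, v9}
  B3 = {u1, v1}
  B4 = {u6, v6}
  B5 = {u4, v4}
u0 ∈ B0, v0 ∈ B0 → same block

P ~ Q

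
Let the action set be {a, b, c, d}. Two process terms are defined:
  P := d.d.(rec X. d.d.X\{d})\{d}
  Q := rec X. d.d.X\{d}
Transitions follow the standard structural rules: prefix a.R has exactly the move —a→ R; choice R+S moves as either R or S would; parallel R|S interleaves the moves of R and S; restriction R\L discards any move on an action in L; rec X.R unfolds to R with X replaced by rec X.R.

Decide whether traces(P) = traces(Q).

Reachable graph of P (3 states):
  u0 = d.d.(rec X. d.d.X\{d})\{d} | --d--▸ u1
  u1 = d.(rec X. d.d.X\{d})\{d} | --d--▸ u2
  u2 = (rec X. d.d.X\{d})\{d} | deadlocked
Reachable graph of Q (3 states):
  v0 = rec X. d.d.X\{d} | --d--▸ v1
  v1 = d.(rec X. d.d.X\{d})\{d} | --d--▸ v2
  v2 = (rec X. d.d.X\{d})\{d} | deadlocked
Partition-refinement fixed point:
  B0 = {u0, v0}
  B1 = {u1, v1}
  B2 = {u2, v2}
u0 ∈ B0, v0 ∈ B0 → same block
Bisimilar ⇒ trace-equivalent.

trace-equivalent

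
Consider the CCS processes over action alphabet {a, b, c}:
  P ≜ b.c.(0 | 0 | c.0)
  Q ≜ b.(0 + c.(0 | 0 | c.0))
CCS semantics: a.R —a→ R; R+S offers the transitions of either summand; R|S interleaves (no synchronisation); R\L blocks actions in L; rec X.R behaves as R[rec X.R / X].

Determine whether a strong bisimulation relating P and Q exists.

P ~ Q

P's transition system — 4 states:
  s0 = b.c.(0 | 0 | c.0) → —b→ s1
  s1 = c.(0 | 0 | c.0) → —c→ s2
  s2 = 0 | 0 | c.0 → —c→ s3
  s3 = 0 | 0 | 0 → deadlocked
Q's transition system — 4 states:
  t0 = b.(0 + c.(0 | 0 | c.0)) → —b→ t1
  t1 = 0 + c.(0 | 0 | c.0) → —c→ t2
  t2 = 0 | 0 | c.0 → —c→ t3
  t3 = 0 | 0 | 0 → deadlocked
Coarsest stable partition (strong bisimilarity classes):
  B0 = {s0, t0}
  B1 = {s1, t1}
  B2 = {s2, t2}
  B3 = {s3, t3}
s0 ∈ B0, t0 ∈ B0 → same block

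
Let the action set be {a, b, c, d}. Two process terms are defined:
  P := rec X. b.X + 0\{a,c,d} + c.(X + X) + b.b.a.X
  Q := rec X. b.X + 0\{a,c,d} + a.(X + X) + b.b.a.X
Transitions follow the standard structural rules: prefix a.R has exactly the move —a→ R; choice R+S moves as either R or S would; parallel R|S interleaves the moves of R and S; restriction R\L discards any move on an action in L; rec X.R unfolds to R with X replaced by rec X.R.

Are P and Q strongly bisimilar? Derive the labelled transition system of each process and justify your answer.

not bisimilar

Reachable graph of P (4 states):
  u0 = rec X. b.X + 0\{a,c,d} + c.(X + X) + b.b.a.X | -b-> u0, -b-> u1, -c-> u2
  u1 = b.a.(rec X. b.X + 0\{a,c,d} + c.(X + X) + b.b.a.X) | -b-> u3
  u2 = (rec X. b.X + 0\{a,c,d} + c.(X + X) + b.b.a.X) + (rec X. b.X + 0\{a,c,d} + c.(X + X) + b.b.a.X) | -b-> u0, -b-> u1, -c-> u2
  u3 = a.(rec X. b.X + 0\{a,c,d} + c.(X + X) + b.b.a.X) | -a-> u0
Reachable graph of Q (4 states):
  v0 = rec X. b.X + 0\{a,c,d} + a.(X + X) + b.b.a.X | -a-> v1, -b-> v0, -b-> v2
  v1 = (rec X. b.X + 0\{a,c,d} + a.(X + X) + b.b.a.X) + (rec X. b.X + 0\{a,c,d} + a.(X + X) + b.b.a.X) | -a-> v1, -b-> v0, -b-> v2
  v2 = b.a.(rec X. b.X + 0\{a,c,d} + a.(X + X) + b.b.a.X) | -b-> v3
  v3 = a.(rec X. b.X + 0\{a,c,d} + a.(X + X) + b.b.a.X) | -a-> v0
Coarsest stable partition (strong bisimilarity classes):
  B0 = {u0, u2}
  B1 = {u1}
  B2 = {u3}
  B3 = {v0, v1}
  B4 = {v2}
  B5 = {v3}
u0 ∈ B0, v0 ∈ B3 → different blocks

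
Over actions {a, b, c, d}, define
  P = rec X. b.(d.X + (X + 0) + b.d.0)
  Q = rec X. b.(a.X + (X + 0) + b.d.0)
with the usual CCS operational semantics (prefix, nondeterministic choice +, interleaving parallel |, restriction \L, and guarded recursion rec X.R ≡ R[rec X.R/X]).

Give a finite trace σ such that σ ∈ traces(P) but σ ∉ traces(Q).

bd

Reachable graph of P (4 states):
  m0 = rec X. b.(d.X + (X + 0) + b.d.0) | --b--▸ m1
  m1 = d.(rec X. b.(d.X + (X + 0) + b.d.0)) + ((rec X. b.(d.X + (X + 0) + b.d.0)) + 0) + b.d.0 | --b--▸ m1, --b--▸ m2, --d--▸ m0
  m2 = d.0 | --d--▸ m3
  m3 = 0 | deadlocked
Reachable graph of Q (4 states):
  n0 = rec X. b.(a.X + (X + 0) + b.d.0) | --b--▸ n1
  n1 = a.(rec X. b.(a.X + (X + 0) + b.d.0)) + ((rec X. b.(a.X + (X + 0) + b.d.0)) + 0) + b.d.0 | --a--▸ n0, --b--▸ n1, --b--▸ n2
  n2 = d.0 | --d--▸ n3
  n3 = 0 | deadlocked
Run σ = ⟨bd⟩ on P: start {m0}
  after b @ step 1: {m1}
  after d @ step 2: {m0}
  P completes σ.
Run σ = ⟨bd⟩ on Q: start {n0}
  after b @ step 1: {n1}
  after d @ step 2: ∅  — Q cannot continue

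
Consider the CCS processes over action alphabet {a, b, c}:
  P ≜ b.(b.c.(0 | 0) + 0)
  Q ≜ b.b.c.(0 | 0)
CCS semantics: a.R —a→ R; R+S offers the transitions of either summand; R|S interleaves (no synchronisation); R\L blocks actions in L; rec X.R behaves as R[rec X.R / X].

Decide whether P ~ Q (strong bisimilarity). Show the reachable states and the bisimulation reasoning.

P ~ Q

P's transition system — 4 states:
  m0 = b.(b.c.(0 | 0) + 0) :: --b--▸ m1
  m1 = b.c.(0 | 0) + 0 :: --b--▸ m2
  m2 = c.(0 | 0) :: --c--▸ m3
  m3 = 0 | 0 :: ·
Q's transition system — 4 states:
  n0 = b.b.c.(0 | 0) :: --b--▸ n1
  n1 = b.c.(0 | 0) :: --b--▸ n2
  n2 = c.(0 | 0) :: --c--▸ n3
  n3 = 0 | 0 :: ·
Coarsest stable partition (strong bisimilarity classes):
  B0 = {m0, n0}
  B1 = {m1, n1}
  B2 = {m2, n2}
  B3 = {m3, n3}
m0 ∈ B0, n0 ∈ B0 → same block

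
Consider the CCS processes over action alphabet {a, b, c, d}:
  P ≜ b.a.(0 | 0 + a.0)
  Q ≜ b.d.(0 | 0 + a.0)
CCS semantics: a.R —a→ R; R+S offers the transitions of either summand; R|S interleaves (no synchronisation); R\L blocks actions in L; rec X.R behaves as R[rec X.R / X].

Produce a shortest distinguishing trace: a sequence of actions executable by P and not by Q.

ba

LTS(P): 4 reachable states
  m0 = b.a.(0 | 0 + a.0) has moves -b-> m1
  m1 = a.(0 | 0 + a.0) has moves -a-> m2
  m2 = 0 | 0 + a.0 has moves -a-> m3
  m3 = 0 has moves ·
LTS(Q): 4 reachable states
  n0 = b.d.(0 | 0 + a.0) has moves -b-> n1
  n1 = d.(0 | 0 + a.0) has moves -d-> n2
  n2 = 0 | 0 + a.0 has moves -a-> n3
  n3 = 0 has moves ·
Executing ba from P (initial set {m0}):
  [1] b ⇒ {m1}
  [2] a ⇒ {m2}
  P completes σ.
Executing ba from Q (initial set {n0}):
  [1] b ⇒ {n1}
  [2] a ⇒ ∅  — Q cannot continue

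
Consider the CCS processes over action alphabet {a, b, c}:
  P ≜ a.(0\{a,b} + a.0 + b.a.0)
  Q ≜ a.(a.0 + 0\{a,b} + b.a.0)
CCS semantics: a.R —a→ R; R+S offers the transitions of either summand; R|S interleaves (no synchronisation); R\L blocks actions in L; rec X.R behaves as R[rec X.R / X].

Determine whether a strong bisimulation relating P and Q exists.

YES

P's transition system — 4 states:
  u0 = a.(0\{a,b} + a.0 + b.a.0) ⊢ =a=> u1
  u1 = 0\{a,b} + a.0 + b.a.0 ⊢ =a=> u2, =b=> u3
  u2 = 0 ⊢ ∅
  u3 = a.0 ⊢ =a=> u2
Q's transition system — 4 states:
  v0 = a.(a.0 + 0\{a,b} + b.a.0) ⊢ =a=> v1
  v1 = a.0 + 0\{a,b} + b.a.0 ⊢ =a=> v2, =b=> v3
  v2 = 0 ⊢ ∅
  v3 = a.0 ⊢ =a=> v2
Coarsest stable partition (strong bisimilarity classes):
  B0 = {u0, v0}
  B1 = {u1, v1}
  B2 = {u2, v2}
  B3 = {u3, v3}
u0 ∈ B0, v0 ∈ B0 → same block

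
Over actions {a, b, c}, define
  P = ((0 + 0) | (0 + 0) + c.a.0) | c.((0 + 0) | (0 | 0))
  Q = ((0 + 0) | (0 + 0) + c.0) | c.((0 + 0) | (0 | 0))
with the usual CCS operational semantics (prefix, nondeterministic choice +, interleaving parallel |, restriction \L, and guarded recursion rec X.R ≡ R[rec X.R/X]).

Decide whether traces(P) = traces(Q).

Reachable graph of P (6 states):
  p0 = ((0 + 0) | (0 + 0) + c.a.0) | c.((0 + 0) | (0 | 0)) ⊢ ··c··> p1, ··c··> p2
  p1 = ((0 + 0) | (0 + 0) + c.a.0) | ((0 + 0) | (0 | 0)) ⊢ ··c··> p3
  p2 = a.0 | c.((0 + 0) | (0 | 0)) ⊢ ··a··> p4, ··c··> p3
  p3 = a.0 | ((0 + 0) | (0 | 0)) ⊢ ··a··> p5
  p4 = 0 | c.((0 + 0) | (0 | 0)) ⊢ ··c··> p5
  p5 = 0 | ((0 + 0) | (0 | 0)) ⊢ ∅
Reachable graph of Q (4 states):
  q0 = ((0 + 0) | (0 + 0) + c.0) | c.((0 + 0) | (0 | 0)) ⊢ ··c··> q1, ··c··> q2
  q1 = ((0 + 0) | (0 + 0) + c.0) | ((0 + 0) | (0 | 0)) ⊢ ··c··> q3
  q2 = 0 | c.((0 + 0) | (0 | 0)) ⊢ ··c··> q3
  q3 = 0 | ((0 + 0) | (0 | 0)) ⊢ ∅
Run σ = ⟨ca⟩ on P: start {p0}
  after c @ step 1: {p1, p2}
  after a @ step 2: {p4}
  — P admits the full trace.
Run σ = ⟨ca⟩ on Q: start {q0}
  after c @ step 1: {q1, q2}
  after a @ step 2: no successor for Q

traces(P) ≠ traces(Q) — witness ⟨ca⟩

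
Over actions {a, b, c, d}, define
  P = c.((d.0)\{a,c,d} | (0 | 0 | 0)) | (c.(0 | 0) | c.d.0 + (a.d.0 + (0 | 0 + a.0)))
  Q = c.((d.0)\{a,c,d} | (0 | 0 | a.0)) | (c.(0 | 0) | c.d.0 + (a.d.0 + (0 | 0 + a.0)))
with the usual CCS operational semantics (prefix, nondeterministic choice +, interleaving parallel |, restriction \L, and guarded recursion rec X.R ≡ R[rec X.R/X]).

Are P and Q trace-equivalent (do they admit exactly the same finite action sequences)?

NO — witness ⟨aca⟩

LTS(P): 16 reachable states
  u0 = c.((d.0)\{a,c,d} | (0 | 0 | 0)) | (c.(0 | 0) | c.d.0 + (a.d.0 + (0 | 0 + a.0))) :: -a-> u1, -a-> u2, -c-> u3, -c-> u4, -c-> u5
  u1 = c.((d.0)\{a,c,d} | (0 | 0 | 0)) | 0 :: -c-> u6
  u2 = c.((d.0)\{a,c,d} | (0 | 0 | 0)) | d.0 :: -c-> u7, -d-> u1
  u3 = (d.0)\{a,c,d} | (0 | 0 | 0) | (c.(0 | 0) | c.d.0 + (a.d.0 + (0 | 0 + a.0))) :: -a-> u6, -a-> u7, -c-> u8, -c-> u9
  u4 = c.((d.0)\{a,c,d} | (0 | 0 | 0)) | (0 | 0 | c.d.0) :: -c-> u10, -c-> u8
  u5 = c.((d.0)\{a,c,d} | (0 | 0 | 0)) | (c.(0 | 0) | d.0) :: -c-> u10, -c-> u9, -d-> u11
  u6 = (d.0)\{a,c,d} | (0 | 0 | 0) | 0 :: (no moves)
  u7 = (d.0)\{a,c,d} | (0 | 0 | 0) | d.0 :: -d-> u6
  u8 = (d.0)\{a,c,d} | (0 | 0 | 0) | (0 | 0 | c.d.0) :: -c-> u12
  u9 = (d.0)\{a,c,d} | (0 | 0 | 0) | (c.(0 | 0) | d.0) :: -c-> u12, -d-> u13
  u10 = c.((d.0)\{a,c,d} | (0 | 0 | 0)) | (0 | 0 | d.0) :: -c-> u12, -d-> u14
  u11 = c.((d.0)\{a,c,d} | (0 | 0 | 0)) | (c.(0 | 0) | 0) :: -c-> u13, -c-> u14
  u12 = (d.0)\{a,c,d} | (0 | 0 | 0) | (0 | 0 | d.0) :: -d-> u15
  u13 = (d.0)\{a,c,d} | (0 | 0 | 0) | (c.(0 | 0) | 0) :: -c-> u15
  u14 = c.((d.0)\{a,c,d} | (0 | 0 | 0)) | (0 | 0 | 0) :: -c-> u15
  u15 = (d.0)\{a,c,d} | (0 | 0 | 0) | (0 | 0 | 0) :: (no moves)
LTS(Q): 24 reachable states
  v0 = c.((d.0)\{a,c,d} | (0 | 0 | a.0)) | (c.(0 | 0) | c.d.0 + (a.d.0 + (0 | 0 + a.0))) :: -a-> v1, -a-> v2, -c-> v3, -c-> v4, -c-> v5
  v1 = c.((d.0)\{a,c,d} | (0 | 0 | a.0)) | 0 :: -c-> v6
  v2 = c.((d.0)\{a,c,d} | (0 | 0 | a.0)) | d.0 :: -c-> v7, -d-> v1
  v3 = (d.0)\{a,c,d} | (0 | 0 | a.0) | (c.(0 | 0) | c.d.0 + (a.d.0 + (0 | 0 + a.0))) :: -a-> v6, -a-> v7, -a-> v8, -c-> v10, -c-> v9
  v4 = c.((d.0)\{a,c,d} | (0 | 0 | a.0)) | (0 | 0 | c.d.0) :: -c-> v11, -c-> v9
  v5 = c.((d.0)\{a,c,d} | (0 | 0 | a.0)) | (c.(0 | 0) | d.0) :: -c-> v10, -c-> v11, -d-> v12
  v6 = (d.0)\{a,c,d} | (0 | 0 | a.0) | 0 :: -a-> v13
  v7 = (d.0)\{a,c,d} | (0 | 0 | a.0) | d.0 :: -a-> v14, -d-> v6
  v8 = (d.0)\{a,c,d} | (0 | 0 | 0) | (c.(0 | 0) | c.d.0 + (a.d.0 + (0 | 0 + a.0))) :: -a-> v13, -a-> v14, -c-> v15, -c-> v16
  v9 = (d.0)\{a,c,d} | (0 | 0 | a.0) | (0 | 0 | c.d.0) :: -a-> v15, -c-> v17
  v10 = (d.0)\{a,c,d} | (0 | 0 | a.0) | (c.(0 | 0) | d.0) :: -a-> v16, -c-> v17, -d-> v18
  v11 = c.((d.0)\{a,c,d} | (0 | 0 | a.0)) | (0 | 0 | d.0) :: -c-> v17, -d-> v19
  v12 = c.((d.0)\{a,c,d} | (0 | 0 | a.0)) | (c.(0 | 0) | 0) :: -c-> v18, -c-> v19
  v13 = (d.0)\{a,c,d} | (0 | 0 | 0) | 0 :: (no moves)
  v14 = (d.0)\{a,c,d} | (0 | 0 | 0) | d.0 :: -d-> v13
  v15 = (d.0)\{a,c,d} | (0 | 0 | 0) | (0 | 0 | c.d.0) :: -c-> v20
  v16 = (d.0)\{a,c,d} | (0 | 0 | 0) | (c.(0 | 0) | d.0) :: -c-> v20, -d-> v21
  v17 = (d.0)\{a,c,d} | (0 | 0 | a.0) | (0 | 0 | d.0) :: -a-> v20, -d-> v22
  v18 = (d.0)\{a,c,d} | (0 | 0 | a.0) | (c.(0 | 0) | 0) :: -a-> v21, -c-> v22
  v19 = c.((d.0)\{a,c,d} | (0 | 0 | a.0)) | (0 | 0 | 0) :: -c-> v22
  v20 = (d.0)\{a,c,d} | (0 | 0 | 0) | (0 | 0 | d.0) :: -d-> v23
  v21 = (d.0)\{a,c,d} | (0 | 0 | 0) | (c.(0 | 0) | 0) :: -c-> v23
  v22 = (d.0)\{a,c,d} | (0 | 0 | a.0) | (0 | 0 | 0) :: -a-> v23
  v23 = (d.0)\{a,c,d} | (0 | 0 | 0) | (0 | 0 | 0) :: (no moves)
Run σ = ⟨aca⟩ on Q: start {v0}
  after a @ step 1: {v1, v2}
  after c @ step 2: {v6, v7}
  after a @ step 3: {v13, v14}
  ✓ Q
Run σ = ⟨aca⟩ on P: start {u0}
  after a @ step 1: {u1, u2}
  after c @ step 2: {u6, u7}
  after a @ step 3: no successor for P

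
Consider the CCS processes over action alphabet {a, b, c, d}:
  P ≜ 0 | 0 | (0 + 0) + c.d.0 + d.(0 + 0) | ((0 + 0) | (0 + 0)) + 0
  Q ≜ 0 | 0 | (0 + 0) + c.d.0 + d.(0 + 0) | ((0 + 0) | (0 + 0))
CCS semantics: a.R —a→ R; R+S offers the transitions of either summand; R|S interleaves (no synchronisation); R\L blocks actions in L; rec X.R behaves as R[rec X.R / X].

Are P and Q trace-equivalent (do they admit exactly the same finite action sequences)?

LTS(P): 4 reachable states
  m0 = 0 | 0 | (0 + 0) + c.d.0 + d.(0 + 0) | ((0 + 0) | (0 + 0)) + 0 → —c→ m1, —d→ m2
  m1 = d.0 → —d→ m3
  m2 = (0 + 0) | ((0 + 0) | (0 + 0)) → deadlocked
  m3 = 0 → deadlocked
LTS(Q): 4 reachable states
  n0 = 0 | 0 | (0 + 0) + c.d.0 + d.(0 + 0) | ((0 + 0) | (0 + 0)) → —c→ n1, —d→ n2
  n1 = d.0 → —d→ n3
  n2 = (0 + 0) | ((0 + 0) | (0 + 0)) → deadlocked
  n3 = 0 → deadlocked
Partition-refinement fixed point:
  B0 = {m0, n0}
  B1 = {m2, m3, n2, n3}
  B2 = {m1, n1}
m0 ∈ B0, n0 ∈ B0 → same block
Bisimilar ⇒ trace-equivalent.

YES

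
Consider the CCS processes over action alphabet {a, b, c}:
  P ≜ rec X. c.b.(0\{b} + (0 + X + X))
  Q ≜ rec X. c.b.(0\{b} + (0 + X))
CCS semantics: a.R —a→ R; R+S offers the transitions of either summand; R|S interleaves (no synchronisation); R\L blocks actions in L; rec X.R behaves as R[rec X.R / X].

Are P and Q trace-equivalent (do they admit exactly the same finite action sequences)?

YES

P's transition system — 3 states:
  m0 = rec X. c.b.(0\{b} + (0 + X + X)) ⊢ —c→ m1
  m1 = b.(0\{b} + (0 + (rec X. c.b.(0\{b} + (0 + X + X))) + (rec X. c.b.(0\{b} + (0 + X + X))))) ⊢ —b→ m2
  m2 = 0\{b} + (0 + (rec X. c.b.(0\{b} + (0 + X + X))) + (rec X. c.b.(0\{b} + (0 + X + X)))) ⊢ —c→ m1
Q's transition system — 3 states:
  n0 = rec X. c.b.(0\{b} + (0 + X)) ⊢ —c→ n1
  n1 = b.(0\{b} + (0 + (rec X. c.b.(0\{b} + (0 + X))))) ⊢ —b→ n2
  n2 = 0\{b} + (0 + (rec X. c.b.(0\{b} + (0 + X)))) ⊢ —c→ n1
Partition-refinement fixed point:
  B0 = {m0, m2, n0, n2}
  B1 = {m1, n1}
m0 ∈ B0, n0 ∈ B0 → same block
Bisimilar ⇒ trace-equivalent.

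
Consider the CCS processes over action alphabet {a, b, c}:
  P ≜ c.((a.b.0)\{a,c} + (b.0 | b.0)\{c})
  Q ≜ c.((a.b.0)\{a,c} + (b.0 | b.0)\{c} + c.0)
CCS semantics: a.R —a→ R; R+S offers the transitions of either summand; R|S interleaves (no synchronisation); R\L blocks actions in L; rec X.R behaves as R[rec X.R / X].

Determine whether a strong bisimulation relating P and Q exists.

Reachable graph of P (5 states):
  m0 = c.((a.b.0)\{a,c} + (b.0 | b.0)\{c}) :: -c-> m1
  m1 = (a.b.0)\{a,c} + (b.0 | b.0)\{c} :: -b-> m2, -b-> m3
  m2 = (0 | b.0)\{c} :: -b-> m4
  m3 = (b.0 | 0)\{c} :: -b-> m4
  m4 = (0 | 0)\{c} :: deadlocked
Reachable graph of Q (6 states):
  n0 = c.((a.b.0)\{a,c} + (b.0 | b.0)\{c} + c.0) :: -c-> n1
  n1 = (a.b.0)\{a,c} + (b.0 | b.0)\{c} + c.0 :: -b-> n2, -b-> n3, -c-> n4
  n2 = (0 | b.0)\{c} :: -b-> n5
  n3 = (b.0 | 0)\{c} :: -b-> n5
  n4 = 0 :: deadlocked
  n5 = (0 | 0)\{c} :: deadlocked
Coarsest stable partition (strong bisimilarity classes):
  B0 = {m0}
  B1 = {m1}
  B2 = {m2, m3, n2, n3}
  B3 = {m4, n4, n5}
  B4 = {n0}
  B5 = {n1}
m0 ∈ B0, n0 ∈ B4 → different blocks

not bisimilar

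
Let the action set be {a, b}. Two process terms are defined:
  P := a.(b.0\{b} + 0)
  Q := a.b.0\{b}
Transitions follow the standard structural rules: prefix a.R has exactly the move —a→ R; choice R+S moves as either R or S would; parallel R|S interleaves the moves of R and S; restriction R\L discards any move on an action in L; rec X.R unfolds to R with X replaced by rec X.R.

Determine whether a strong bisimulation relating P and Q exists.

LTS(P): 3 reachable states
  u0 = a.(b.0\{b} + 0) has moves —a→ u1
  u1 = b.0\{b} + 0 has moves —b→ u2
  u2 = 0\{b} has moves (no moves)
LTS(Q): 3 reachable states
  v0 = a.b.0\{b} has moves —a→ v1
  v1 = b.0\{b} has moves —b→ v2
  v2 = 0\{b} has moves (no moves)
Partition-refinement fixed point:
  B0 = {u0, v0}
  B1 = {u1, v1}
  B2 = {u2, v2}
u0 ∈ B0, v0 ∈ B0 → same block

bisimilar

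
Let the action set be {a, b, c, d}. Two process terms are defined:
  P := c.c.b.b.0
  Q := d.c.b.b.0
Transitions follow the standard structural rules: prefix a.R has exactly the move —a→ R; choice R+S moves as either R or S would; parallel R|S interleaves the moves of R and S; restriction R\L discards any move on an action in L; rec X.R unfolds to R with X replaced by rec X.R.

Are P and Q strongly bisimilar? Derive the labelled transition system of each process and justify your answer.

NO

P's transition system — 5 states:
  u0 = c.c.b.b.0 ⊢ --c--▸ u1
  u1 = c.b.b.0 ⊢ --c--▸ u2
  u2 = b.b.0 ⊢ --b--▸ u3
  u3 = b.0 ⊢ --b--▸ u4
  u4 = 0 ⊢ ∅
Q's transition system — 5 states:
  v0 = d.c.b.b.0 ⊢ --d--▸ v1
  v1 = c.b.b.0 ⊢ --c--▸ v2
  v2 = b.b.0 ⊢ --b--▸ v3
  v3 = b.0 ⊢ --b--▸ v4
  v4 = 0 ⊢ ∅
Partition-refinement fixed point:
  B0 = {u0}
  B1 = {u1, v1}
  B2 = {u2, v2}
  B3 = {u3, v3}
  B4 = {u4, v4}
  B5 = {v0}
u0 ∈ B0, v0 ∈ B5 → different blocks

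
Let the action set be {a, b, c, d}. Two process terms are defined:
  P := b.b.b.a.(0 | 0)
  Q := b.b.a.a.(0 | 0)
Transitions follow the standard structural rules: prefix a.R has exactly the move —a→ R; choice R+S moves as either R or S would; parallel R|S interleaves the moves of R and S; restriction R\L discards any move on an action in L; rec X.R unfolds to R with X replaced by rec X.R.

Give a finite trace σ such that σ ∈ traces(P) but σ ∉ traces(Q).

Reachable graph of P (5 states):
  p0 = b.b.b.a.(0 | 0) → —b→ p1
  p1 = b.b.a.(0 | 0) → —b→ p2
  p2 = b.a.(0 | 0) → —b→ p3
  p3 = a.(0 | 0) → —a→ p4
  p4 = 0 | 0 → (no moves)
Reachable graph of Q (5 states):
  q0 = b.b.a.a.(0 | 0) → —b→ q1
  q1 = b.a.a.(0 | 0) → —b→ q2
  q2 = a.a.(0 | 0) → —a→ q3
  q3 = a.(0 | 0) → —a→ q4
  q4 = 0 | 0 → (no moves)
Run σ = ⟨bbb⟩ on P: start {p0}
  [1] b ⇒ {p1}
  [2] b ⇒ {p2}
  [3] b ⇒ {p3}
  — P admits the full trace.
Run σ = ⟨bbb⟩ on Q: start {q0}
  [1] b ⇒ {q1}
  [2] b ⇒ {q2}
  [3] b ⇒ no successor for Q

bbb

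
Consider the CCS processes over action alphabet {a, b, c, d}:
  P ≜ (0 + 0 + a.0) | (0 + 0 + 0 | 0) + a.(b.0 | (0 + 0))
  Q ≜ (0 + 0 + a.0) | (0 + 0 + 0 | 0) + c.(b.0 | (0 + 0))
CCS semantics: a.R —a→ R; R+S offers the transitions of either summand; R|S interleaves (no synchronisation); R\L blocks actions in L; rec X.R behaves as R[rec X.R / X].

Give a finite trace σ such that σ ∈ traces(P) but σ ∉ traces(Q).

ab

Reachable graph of P (4 states):
  m0 = (0 + 0 + a.0) | (0 + 0 + 0 | 0) + a.(b.0 | (0 + 0)) has moves --a--▸ m1, --a--▸ m2
  m1 = 0 | (0 + 0 + 0 | 0) has moves (no moves)
  m2 = b.0 | (0 + 0) has moves --b--▸ m3
  m3 = 0 | (0 + 0) has moves (no moves)
Reachable graph of Q (4 states):
  n0 = (0 + 0 + a.0) | (0 + 0 + 0 | 0) + c.(b.0 | (0 + 0)) has moves --a--▸ n1, --c--▸ n2
  n1 = 0 | (0 + 0 + 0 | 0) has moves (no moves)
  n2 = b.0 | (0 + 0) has moves --b--▸ n3
  n3 = 0 | (0 + 0) has moves (no moves)
Executing ab from P (initial set {m0}):
  after a @ step 1: {m1, m2}
  after b @ step 2: {m3}
  — P admits the full trace.
Executing ab from Q (initial set {n0}):
  after a @ step 1: {n1}
  after b @ step 2: ∅ (Q stuck)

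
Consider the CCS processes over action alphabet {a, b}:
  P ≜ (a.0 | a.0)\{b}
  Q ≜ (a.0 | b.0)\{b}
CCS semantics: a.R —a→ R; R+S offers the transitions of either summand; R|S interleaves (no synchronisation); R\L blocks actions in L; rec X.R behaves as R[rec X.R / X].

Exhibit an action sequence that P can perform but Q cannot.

aa

P's transition system — 4 states:
  p0 = (a.0 | a.0)\{b} → —a→ p1, —a→ p2
  p1 = (0 | a.0)\{b} → —a→ p3
  p2 = (a.0 | 0)\{b} → —a→ p3
  p3 = (0 | 0)\{b} → ·
Q's transition system — 2 states:
  q0 = (a.0 | b.0)\{b} → —a→ q1
  q1 = (0 | b.0)\{b} → ·
Trace ⟨aa⟩ through P, begin at {p0}:
  step 1 (a): {p1, p2}
  step 2 (a): {p3}
  P completes σ.
Trace ⟨aa⟩ through Q, begin at {q0}:
  step 1 (a): {q1}
  step 2 (a): no successor for Q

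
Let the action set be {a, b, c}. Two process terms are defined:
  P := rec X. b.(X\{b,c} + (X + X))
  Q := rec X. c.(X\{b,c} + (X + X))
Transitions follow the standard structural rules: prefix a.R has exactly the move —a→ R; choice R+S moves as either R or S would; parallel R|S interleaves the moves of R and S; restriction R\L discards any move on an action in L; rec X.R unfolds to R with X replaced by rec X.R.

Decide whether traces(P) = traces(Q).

LTS(P): 2 reachable states
  u0 = rec X. b.(X\{b,c} + (X + X)) → ··b··> u1
  u1 = (rec X. b.(X\{b,c} + (X + X)))\{b,c} + ((rec X. b.(X\{b,c} + (X + X))) + (rec X. b.(X\{b,c} + (X + X)))) → ··b··> u1
LTS(Q): 2 reachable states
  v0 = rec X. c.(X\{b,c} + (X + X)) → ··c··> v1
  v1 = (rec X. c.(X\{b,c} + (X + X)))\{b,c} + ((rec X. c.(X\{b,c} + (X + X))) + (rec X. c.(X\{b,c} + (X + X)))) → ··c··> v1
Executing b from P (initial set {u0}):
  step 1 (b): {u1}
  — P admits the full trace.
Executing b from Q (initial set {v0}):
  step 1 (b): no successor for Q

trace-distinct — witness ⟨b⟩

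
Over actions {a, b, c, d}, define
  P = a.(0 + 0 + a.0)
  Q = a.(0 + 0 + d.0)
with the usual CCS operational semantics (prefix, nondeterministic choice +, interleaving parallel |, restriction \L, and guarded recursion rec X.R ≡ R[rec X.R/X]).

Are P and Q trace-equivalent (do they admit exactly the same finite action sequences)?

trace-distinct — witness ⟨aa⟩

LTS(P): 3 reachable states
  s0 = a.(0 + 0 + a.0) ⊢ -a-> s1
  s1 = 0 + 0 + a.0 ⊢ -a-> s2
  s2 = 0 ⊢ ∅
LTS(Q): 3 reachable states
  t0 = a.(0 + 0 + d.0) ⊢ -a-> t1
  t1 = 0 + 0 + d.0 ⊢ -d-> t2
  t2 = 0 ⊢ ∅
Trace ⟨aa⟩ through P, begin at {s0}:
  after a @ step 1: {s1}
  after a @ step 2: {s2}
  ✓ P
Trace ⟨aa⟩ through Q, begin at {t0}:
  after a @ step 1: {t1}
  after a @ step 2: ∅ (Q stuck)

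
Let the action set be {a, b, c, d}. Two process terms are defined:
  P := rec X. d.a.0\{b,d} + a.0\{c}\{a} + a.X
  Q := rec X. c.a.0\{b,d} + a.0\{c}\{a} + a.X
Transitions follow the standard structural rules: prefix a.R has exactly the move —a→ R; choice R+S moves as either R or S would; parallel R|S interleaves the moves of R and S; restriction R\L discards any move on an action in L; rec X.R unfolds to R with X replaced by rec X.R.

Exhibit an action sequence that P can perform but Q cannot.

d

Reachable graph of P (4 states):
  p0 = rec X. d.a.0\{b,d} + a.0\{c}\{a} + a.X :: =a=> p0, =a=> p1, =d=> p2
  p1 = 0\{c}\{a} :: ∅
  p2 = a.0\{b,d} :: =a=> p3
  p3 = 0\{b,d} :: ∅
Reachable graph of Q (4 states):
  q0 = rec X. c.a.0\{b,d} + a.0\{c}\{a} + a.X :: =a=> q0, =a=> q1, =c=> q2
  q1 = 0\{c}\{a} :: ∅
  q2 = a.0\{b,d} :: =a=> q3
  q3 = 0\{b,d} :: ∅
Run σ = ⟨d⟩ on P: start {p0}
  step 1 (d): {p2}
  — P admits the full trace.
Run σ = ⟨d⟩ on Q: start {q0}
  step 1 (d): no successor for Q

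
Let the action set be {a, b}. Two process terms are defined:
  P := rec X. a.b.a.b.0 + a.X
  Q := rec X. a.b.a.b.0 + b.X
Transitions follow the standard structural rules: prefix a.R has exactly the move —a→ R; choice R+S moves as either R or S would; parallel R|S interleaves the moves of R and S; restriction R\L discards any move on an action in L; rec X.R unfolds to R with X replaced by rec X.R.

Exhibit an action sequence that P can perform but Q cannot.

aa

P's transition system — 5 states:
  u0 = rec X. a.b.a.b.0 + a.X | —a→ u0, —a→ u1
  u1 = b.a.b.0 | —b→ u2
  u2 = a.b.0 | —a→ u3
  u3 = b.0 | —b→ u4
  u4 = 0 | (no moves)
Q's transition system — 5 states:
  v0 = rec X. a.b.a.b.0 + b.X | —a→ v1, —b→ v0
  v1 = b.a.b.0 | —b→ v2
  v2 = a.b.0 | —a→ v3
  v3 = b.0 | —b→ v4
  v4 = 0 | (no moves)
Executing aa from P (initial set {u0}):
  step 1 (a): {u0, u1}
  step 2 (a): {u0, u1}
  P completes σ.
Executing aa from Q (initial set {v0}):
  step 1 (a): {v1}
  step 2 (a): ∅ (Q stuck)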